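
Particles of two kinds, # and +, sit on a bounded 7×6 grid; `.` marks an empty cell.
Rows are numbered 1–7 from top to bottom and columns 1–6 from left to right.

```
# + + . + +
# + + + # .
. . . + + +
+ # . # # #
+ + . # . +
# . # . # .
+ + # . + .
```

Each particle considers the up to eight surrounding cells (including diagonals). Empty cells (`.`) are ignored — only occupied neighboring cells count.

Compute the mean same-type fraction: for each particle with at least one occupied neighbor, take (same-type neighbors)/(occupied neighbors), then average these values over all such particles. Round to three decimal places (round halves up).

Row 1: (1,1)# 1/3 · (1,2)+ 3/5 · (1,3)+ 4/4 · (1,5)+ 2/3 · (1,6)+ 1/2
Row 2: (2,1)# 1/3 · (2,2)+ 3/5 · (2,3)+ 5/5 · (2,4)+ 5/6 · (2,5)# 0/6
Row 3: (3,4)+ 3/6 · (3,5)+ 3/7 · (3,6)+ 1/4
Row 4: (4,1)+ 2/3 · (4,2)# 0/3 · (4,4)# 2/4 · (4,5)# 3/7 · (4,6)# 1/4
Row 5: (5,1)+ 2/4 · (5,2)+ 2/5 · (5,4)# 4/4 · (5,6)+ 0/3
Row 6: (6,1)# 0/4 · (6,3)# 2/4 · (6,5)# 1/3
Row 7: (7,1)+ 1/2 · (7,2)+ 1/4 · (7,3)# 1/2 · (7,5)+ 0/1
Sum over 29 particles: 1/3 + 3/5 + 4/4 + 2/3 + 1/2 + 1/3 + 3/5 + 5/5 + 5/6 + 0/6 + 3/6 + 3/7 + 1/4 + 2/3 + 0/3 + 2/4 + 3/7 + 1/4 + 2/4 + 2/5 + 4/4 + 0/3 + 0/4 + 2/4 + 1/3 + 1/2 + 1/4 + 1/2 + 0/1 = 5407/420; mean = 5407/420 ÷ 29 = 5407/12180 = 0.443924… → 0.444.

0.444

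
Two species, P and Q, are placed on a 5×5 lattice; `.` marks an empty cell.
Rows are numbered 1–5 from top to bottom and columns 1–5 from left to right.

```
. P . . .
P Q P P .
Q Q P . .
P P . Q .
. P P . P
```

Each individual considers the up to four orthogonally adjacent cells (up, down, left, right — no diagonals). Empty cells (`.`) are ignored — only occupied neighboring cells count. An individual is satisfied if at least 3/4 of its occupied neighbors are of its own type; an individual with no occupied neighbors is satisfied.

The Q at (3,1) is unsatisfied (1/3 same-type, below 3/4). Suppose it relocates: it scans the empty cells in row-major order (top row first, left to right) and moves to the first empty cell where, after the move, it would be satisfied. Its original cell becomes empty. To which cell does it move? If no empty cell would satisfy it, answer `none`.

Vacating (3,1). Empty cells in order:
  (1,1): 0/2 same-type → still unsatisfied.
  (1,3): 0/2 same-type → still unsatisfied.
  (1,4): 0/1 same-type → still unsatisfied.
  (1,5): 0/0 same-type → satisfied — stop here.

(1,5)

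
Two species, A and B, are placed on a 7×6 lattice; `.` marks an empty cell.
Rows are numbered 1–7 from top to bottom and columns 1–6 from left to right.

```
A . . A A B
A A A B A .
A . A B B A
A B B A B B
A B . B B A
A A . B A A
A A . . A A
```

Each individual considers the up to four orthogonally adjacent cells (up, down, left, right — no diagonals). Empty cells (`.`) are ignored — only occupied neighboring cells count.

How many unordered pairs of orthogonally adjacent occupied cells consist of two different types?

20

Scan each occupied cell's neighbors to the right and below so each pair is counted once.
Row 1: A(1,1)–A(2,1)= A(1,4)–A(1,5)= A(1,4)–B(2,4)≠ A(1,5)–B(1,6)≠ A(1,5)–A(2,5)=  → 2/5 unlike.
Row 2: A(2,1)–A(2,2)= A(2,1)–A(3,1)= A(2,2)–A(2,3)= A(2,3)–B(2,4)≠ A(2,3)–A(3,3)= B(2,4)–A(2,5)≠ B(2,4)–B(3,4)= A(2,5)–B(3,5)≠  → 3/8 unlike.
Row 3: A(3,1)–A(4,1)= A(3,3)–B(3,4)≠ A(3,3)–B(4,3)≠ B(3,4)–B(3,5)= B(3,4)–A(4,4)≠ B(3,5)–A(3,6)≠ B(3,5)–B(4,5)= A(3,6)–B(4,6)≠  → 5/8 unlike.
Row 4: A(4,1)–B(4,2)≠ A(4,1)–A(5,1)= B(4,2)–B(4,3)= B(4,2)–B(5,2)= B(4,3)–A(4,4)≠ A(4,4)–B(4,5)≠ A(4,4)–B(5,4)≠ B(4,5)–B(4,6)= B(4,5)–B(5,5)= B(4,6)–A(5,6)≠  → 5/10 unlike.
Row 5: A(5,1)–B(5,2)≠ A(5,1)–A(6,1)= B(5,2)–A(6,2)≠ B(5,4)–B(5,5)= B(5,4)–B(6,4)= B(5,5)–A(5,6)≠ B(5,5)–A(6,5)≠ A(5,6)–A(6,6)=  → 4/8 unlike.
Row 6: A(6,1)–A(6,2)= A(6,1)–A(7,1)= A(6,2)–A(7,2)= B(6,4)–A(6,5)≠ A(6,5)–A(6,6)= A(6,5)–A(7,5)= A(6,6)–A(7,6)=  → 1/7 unlike.
Row 7: A(7,1)–A(7,2)= A(7,5)–A(7,6)=  → 0/2 unlike.
Total adjacent occupied pairs: 48; unlike-type pairs: 20.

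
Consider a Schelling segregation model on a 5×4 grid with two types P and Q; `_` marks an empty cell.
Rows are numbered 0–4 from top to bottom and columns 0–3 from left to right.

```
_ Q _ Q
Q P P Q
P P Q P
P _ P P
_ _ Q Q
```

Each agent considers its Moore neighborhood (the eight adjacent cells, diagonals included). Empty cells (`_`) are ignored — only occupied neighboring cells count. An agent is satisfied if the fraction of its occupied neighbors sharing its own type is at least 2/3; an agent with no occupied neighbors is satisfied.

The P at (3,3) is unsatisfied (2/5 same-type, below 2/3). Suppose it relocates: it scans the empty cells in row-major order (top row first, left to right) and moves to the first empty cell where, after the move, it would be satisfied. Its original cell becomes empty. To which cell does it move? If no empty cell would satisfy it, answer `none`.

(3,1)

Vacating (3,3). Empty cells in order:
  (0,0): 1/3 same-type → still unsatisfied.
  (0,2): 2/5 same-type → still unsatisfied.
  (3,1): 4/6 same-type → satisfied — stop here.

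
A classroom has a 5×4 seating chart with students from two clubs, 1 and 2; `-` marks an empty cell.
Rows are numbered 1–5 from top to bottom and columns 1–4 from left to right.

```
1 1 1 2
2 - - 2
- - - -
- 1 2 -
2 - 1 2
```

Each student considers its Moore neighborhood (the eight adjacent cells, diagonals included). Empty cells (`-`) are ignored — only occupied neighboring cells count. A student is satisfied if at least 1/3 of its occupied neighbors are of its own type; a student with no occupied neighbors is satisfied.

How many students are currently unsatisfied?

(1,1)1 1/2 ✓
(1,2)1 2/3 ✓
(1,3)1 1/3 ✓
(1,4)2 1/2 ✓
(2,1)2 0/2 ✗
(2,4)2 1/2 ✓
(4,2)1 1/3 ✓
(4,3)2 1/3 ✓
(5,1)2 0/1 ✗
(5,3)1 1/3 ✓
(5,4)2 1/2 ✓
Unsatisfied: (2,1), (5,1) — 2 in total.

2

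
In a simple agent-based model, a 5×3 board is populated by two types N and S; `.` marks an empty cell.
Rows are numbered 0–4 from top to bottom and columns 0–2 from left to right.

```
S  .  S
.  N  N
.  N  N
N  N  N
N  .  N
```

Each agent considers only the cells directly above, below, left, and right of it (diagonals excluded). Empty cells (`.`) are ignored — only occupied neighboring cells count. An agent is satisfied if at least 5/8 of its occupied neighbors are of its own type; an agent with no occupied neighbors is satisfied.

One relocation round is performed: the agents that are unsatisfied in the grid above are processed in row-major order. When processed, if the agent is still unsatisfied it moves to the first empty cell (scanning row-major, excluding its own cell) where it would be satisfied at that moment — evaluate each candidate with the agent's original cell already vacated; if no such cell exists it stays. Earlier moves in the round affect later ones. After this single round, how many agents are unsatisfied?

Initially unsatisfied (in order): (0,2).
  (0,2): no empty cell satisfies it; stays.
Resulting grid:
S . S
. N N
. N N
N N N
N . N
Unsatisfied now: (0,2).

1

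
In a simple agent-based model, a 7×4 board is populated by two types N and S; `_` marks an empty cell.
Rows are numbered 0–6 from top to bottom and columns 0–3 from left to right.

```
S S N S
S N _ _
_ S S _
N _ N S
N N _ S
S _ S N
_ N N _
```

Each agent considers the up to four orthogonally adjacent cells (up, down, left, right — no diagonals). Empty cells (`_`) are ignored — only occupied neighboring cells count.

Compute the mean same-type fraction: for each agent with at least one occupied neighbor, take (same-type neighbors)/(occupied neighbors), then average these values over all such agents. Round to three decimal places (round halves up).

(0,0)S 2/2
(0,1)S 1/3
(0,2)N 0/2
(0,3)S 0/1
(1,0)S 1/2
(1,1)N 0/3
(2,1)S 1/2
(2,2)S 1/2
(3,0)N 1/1
(3,2)N 0/2
(3,3)S 1/2
(4,0)N 2/3
(4,1)N 1/1
(4,3)S 1/2
(5,0)S 0/1
(5,2)S 0/2
(5,3)N 0/2
(6,1)N 1/1
(6,2)N 1/2
Sum over 19 agents: 2/2 + 1/3 + 0/2 + 0/1 + 1/2 + 0/3 + 1/2 + 1/2 + 1/1 + 0/2 + 1/2 + 2/3 + 1/1 + 1/2 + 0/1 + 0/2 + 0/2 + 1/1 + 1/2 = 8; mean = 8 ÷ 19 = 8/19 = 0.421052… → 0.421.

0.421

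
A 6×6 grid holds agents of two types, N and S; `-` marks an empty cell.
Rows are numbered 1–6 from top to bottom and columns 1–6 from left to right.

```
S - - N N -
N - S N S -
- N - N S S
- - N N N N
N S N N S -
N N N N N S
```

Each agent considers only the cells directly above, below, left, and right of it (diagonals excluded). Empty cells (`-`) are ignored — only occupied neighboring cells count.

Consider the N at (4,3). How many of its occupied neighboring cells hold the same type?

Occupied neighbors of (4,3): (5,3)=N, (4,4)=N.
Same type (N): 2 of 2.

2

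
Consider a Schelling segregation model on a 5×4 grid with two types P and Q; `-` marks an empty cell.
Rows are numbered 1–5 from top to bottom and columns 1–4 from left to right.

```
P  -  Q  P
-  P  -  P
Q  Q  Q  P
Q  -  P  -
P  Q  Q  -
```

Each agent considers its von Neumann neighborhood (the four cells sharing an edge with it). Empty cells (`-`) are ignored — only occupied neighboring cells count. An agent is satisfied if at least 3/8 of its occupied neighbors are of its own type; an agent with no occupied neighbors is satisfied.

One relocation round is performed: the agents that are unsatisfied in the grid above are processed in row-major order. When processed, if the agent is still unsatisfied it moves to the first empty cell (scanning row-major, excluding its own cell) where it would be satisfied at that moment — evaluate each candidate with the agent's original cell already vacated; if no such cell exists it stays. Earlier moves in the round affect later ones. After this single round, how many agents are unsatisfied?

0

Initially unsatisfied (in order): (1,3), (2,2), (3,3), (4,3), (5,1).
  (1,3) → (4,2).
  (2,2) → (1,2).
  (3,3) → (2,1).
  (4,3) → (1,3).
  (5,1) → (2,3).
Resulting grid:
P P P P
Q - P P
Q Q - P
Q Q - -
- Q Q -
All satisfied now.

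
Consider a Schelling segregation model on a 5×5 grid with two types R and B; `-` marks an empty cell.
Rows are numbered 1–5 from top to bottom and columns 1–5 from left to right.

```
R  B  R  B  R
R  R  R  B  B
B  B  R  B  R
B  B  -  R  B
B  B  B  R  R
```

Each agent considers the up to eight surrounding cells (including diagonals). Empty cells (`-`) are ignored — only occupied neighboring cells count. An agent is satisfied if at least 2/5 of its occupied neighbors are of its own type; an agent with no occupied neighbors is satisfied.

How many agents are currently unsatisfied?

Row 1: (1,1)R 2/3 ✓ · (1,2)B 0/5 ✗ · (1,3)R 2/5 ✓ · (1,4)B 2/5 ✓ · (1,5)R 0/3 ✗
Row 2: (2,1)R 2/5 ✓ · (2,2)R 5/8 ✓ · (2,3)R 3/8 ✗ · (2,4)B 3/8 ✗ · (2,5)B 3/5 ✓
Row 3: (3,1)B 3/5 ✓ · (3,2)B 3/7 ✓ · (3,3)R 3/7 ✓ · (3,4)B 3/7 ✓ · (3,5)R 1/5 ✗
Row 4: (4,1)B 5/5 ✓ · (4,2)B 6/7 ✓ · (4,4)R 4/7 ✓ · (4,5)B 1/5 ✗
Row 5: (5,1)B 3/3 ✓ · (5,2)B 4/4 ✓ · (5,3)B 2/4 ✓ · (5,4)R 2/4 ✓ · (5,5)R 2/3 ✓
Unsatisfied: (1,2), (1,5), (2,3), (2,4), (3,5), (4,5) — 6 in total.

6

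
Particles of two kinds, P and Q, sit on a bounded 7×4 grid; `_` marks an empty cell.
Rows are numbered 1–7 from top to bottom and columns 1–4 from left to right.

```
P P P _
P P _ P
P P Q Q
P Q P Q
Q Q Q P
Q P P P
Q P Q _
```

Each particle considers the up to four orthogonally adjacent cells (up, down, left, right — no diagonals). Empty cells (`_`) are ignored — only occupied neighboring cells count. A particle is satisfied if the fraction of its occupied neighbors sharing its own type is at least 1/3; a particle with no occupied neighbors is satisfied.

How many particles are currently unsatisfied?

Row 1: (1,1)P 2/2 ✓ · (1,2)P 3/3 ✓ · (1,3)P 1/1 ✓
Row 2: (2,1)P 3/3 ✓ · (2,2)P 3/3 ✓ · (2,4)P 0/1 ✗
Row 3: (3,1)P 3/3 ✓ · (3,2)P 2/4 ✓ · (3,3)Q 1/3 ✓ · (3,4)Q 2/3 ✓
Row 4: (4,1)P 1/3 ✓ · (4,2)Q 1/4 ✗ · (4,3)P 0/4 ✗ · (4,4)Q 1/3 ✓
Row 5: (5,1)Q 2/3 ✓ · (5,2)Q 3/4 ✓ · (5,3)Q 1/4 ✗ · (5,4)P 1/3 ✓
Row 6: (6,1)Q 2/3 ✓ · (6,2)P 2/4 ✓ · (6,3)P 2/4 ✓ · (6,4)P 2/2 ✓
Row 7: (7,1)Q 1/2 ✓ · (7,2)P 1/3 ✓ · (7,3)Q 0/2 ✗
Unsatisfied: (2,4), (4,2), (4,3), (5,3), (7,3) — 5 in total.

5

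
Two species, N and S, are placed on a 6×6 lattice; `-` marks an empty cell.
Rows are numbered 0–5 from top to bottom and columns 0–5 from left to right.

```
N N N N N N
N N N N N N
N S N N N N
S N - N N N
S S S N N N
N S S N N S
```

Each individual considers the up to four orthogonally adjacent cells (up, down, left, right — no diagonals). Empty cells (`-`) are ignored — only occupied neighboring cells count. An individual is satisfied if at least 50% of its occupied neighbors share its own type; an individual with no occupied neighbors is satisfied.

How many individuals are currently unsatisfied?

Row 0: (0,0)N 2/2 satisfied · (0,1)N 3/3 satisfied · (0,2)N 3/3 satisfied · (0,3)N 3/3 satisfied · (0,4)N 3/3 satisfied · (0,5)N 2/2 satisfied
Row 1: (1,0)N 3/3 satisfied · (1,1)N 3/4 satisfied · (1,2)N 4/4 satisfied · (1,3)N 4/4 satisfied · (1,4)N 4/4 satisfied · (1,5)N 3/3 satisfied
Row 2: (2,0)N 1/3 not · (2,1)S 0/4 not · (2,2)N 2/3 satisfied · (2,3)N 4/4 satisfied · (2,4)N 4/4 satisfied · (2,5)N 3/3 satisfied
Row 3: (3,0)S 1/3 not · (3,1)N 0/3 not · (3,3)N 3/3 satisfied · (3,4)N 4/4 satisfied · (3,5)N 3/3 satisfied
Row 4: (4,0)S 2/3 satisfied · (4,1)S 3/4 satisfied · (4,2)S 2/3 satisfied · (4,3)N 3/4 satisfied · (4,4)N 4/4 satisfied · (4,5)N 2/3 satisfied
Row 5: (5,0)N 0/2 not · (5,1)S 2/3 satisfied · (5,2)S 2/3 satisfied · (5,3)N 2/3 satisfied · (5,4)N 2/3 satisfied · (5,5)S 0/2 not
Unsatisfied: (2,0), (2,1), (3,0), (3,1), (5,0), (5,5) — 6 in total.

6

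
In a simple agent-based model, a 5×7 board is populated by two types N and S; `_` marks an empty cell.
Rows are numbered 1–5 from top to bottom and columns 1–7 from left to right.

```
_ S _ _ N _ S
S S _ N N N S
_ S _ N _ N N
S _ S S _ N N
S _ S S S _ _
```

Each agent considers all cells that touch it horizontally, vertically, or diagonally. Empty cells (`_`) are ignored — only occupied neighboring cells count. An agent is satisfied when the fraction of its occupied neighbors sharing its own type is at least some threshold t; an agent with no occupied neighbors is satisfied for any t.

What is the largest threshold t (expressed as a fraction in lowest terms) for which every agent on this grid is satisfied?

(1,2)S 2/2
(1,5)N 3/3
(1,7)S 1/2
(2,1)S 3/3
(2,2)S 3/3
(2,4)N 3/3
(2,5)N 5/5
(2,6)N 4/6
(2,7)S 1/4
(3,2)S 4/4
(3,4)N 2/4
(3,6)N 5/6
(3,7)N 4/5
(4,1)S 2/2
(4,3)S 4/5
(4,4)S 4/5
(4,6)N 3/4
(4,7)N 3/3
(5,1)S 1/1
(5,3)S 3/3
(5,4)S 4/4
(5,5)S 2/3
The smallest same-type fraction is 1/4 at (2,7), which reduces to 1/4. Any threshold above that leaves this agent unsatisfied.

1/4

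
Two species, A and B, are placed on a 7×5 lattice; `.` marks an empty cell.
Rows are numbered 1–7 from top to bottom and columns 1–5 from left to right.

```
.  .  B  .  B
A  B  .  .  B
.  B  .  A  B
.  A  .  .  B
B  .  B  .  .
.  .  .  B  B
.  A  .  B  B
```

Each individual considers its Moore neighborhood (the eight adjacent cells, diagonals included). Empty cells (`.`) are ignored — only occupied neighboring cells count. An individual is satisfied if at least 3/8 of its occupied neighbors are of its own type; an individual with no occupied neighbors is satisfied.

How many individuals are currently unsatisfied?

5

Row 1: (1,3)B 1/1 ✓ · (1,5)B 1/1 ✓
Row 2: (2,1)A 0/2 ✗ · (2,2)B 2/3 ✓ · (2,5)B 2/3 ✓
Row 3: (3,2)B 1/3 ✗ · (3,4)A 0/3 ✗ · (3,5)B 2/3 ✓
Row 4: (4,2)A 0/3 ✗ · (4,5)B 1/2 ✓
Row 5: (5,1)B 0/1 ✗ · (5,3)B 1/2 ✓
Row 6: (6,4)B 4/4 ✓ · (6,5)B 3/3 ✓
Row 7: (7,2)A 0/0 ✓ · (7,4)B 3/3 ✓ · (7,5)B 3/3 ✓
Unsatisfied: (2,1), (3,2), (3,4), (4,2), (5,1) — 5 in total.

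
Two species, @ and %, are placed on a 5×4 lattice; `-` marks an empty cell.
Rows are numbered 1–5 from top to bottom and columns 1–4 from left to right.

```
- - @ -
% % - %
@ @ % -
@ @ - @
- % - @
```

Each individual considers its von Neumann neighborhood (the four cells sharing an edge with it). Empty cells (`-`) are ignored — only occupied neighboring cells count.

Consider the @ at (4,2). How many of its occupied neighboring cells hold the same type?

Occupied neighbors of (4,2): (3,2)=@, (5,2)=%, (4,1)=@.
Same type (@): 2 of 3.

2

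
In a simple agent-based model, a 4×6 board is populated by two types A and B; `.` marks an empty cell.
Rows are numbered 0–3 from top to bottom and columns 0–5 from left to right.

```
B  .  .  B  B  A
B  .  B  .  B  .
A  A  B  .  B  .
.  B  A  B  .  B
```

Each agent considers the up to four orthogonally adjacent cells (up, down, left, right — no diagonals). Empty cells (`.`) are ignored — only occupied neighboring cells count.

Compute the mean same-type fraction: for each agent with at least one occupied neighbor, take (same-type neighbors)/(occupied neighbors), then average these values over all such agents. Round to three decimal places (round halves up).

0.524

(0,0)B 1/1
(0,3)B 1/1
(0,4)B 2/3
(0,5)A 0/1
(1,0)B 1/2
(1,2)B 1/1
(1,4)B 2/2
(2,0)A 1/2
(2,1)A 1/3
(2,2)B 1/3
(2,4)B 1/1
(3,1)B 0/2
(3,2)A 0/3
(3,3)B 0/1
(3,5)B — no occupied neighbors
Sum over 14 agents: 1/1 + 1/1 + 2/3 + 0/1 + 1/2 + 1/1 + 2/2 + 1/2 + 1/3 + 1/3 + 1/1 + 0/2 + 0/3 + 0/1 = 22/3; mean = 22/3 ÷ 14 = 11/21 = 0.523809… → 0.524.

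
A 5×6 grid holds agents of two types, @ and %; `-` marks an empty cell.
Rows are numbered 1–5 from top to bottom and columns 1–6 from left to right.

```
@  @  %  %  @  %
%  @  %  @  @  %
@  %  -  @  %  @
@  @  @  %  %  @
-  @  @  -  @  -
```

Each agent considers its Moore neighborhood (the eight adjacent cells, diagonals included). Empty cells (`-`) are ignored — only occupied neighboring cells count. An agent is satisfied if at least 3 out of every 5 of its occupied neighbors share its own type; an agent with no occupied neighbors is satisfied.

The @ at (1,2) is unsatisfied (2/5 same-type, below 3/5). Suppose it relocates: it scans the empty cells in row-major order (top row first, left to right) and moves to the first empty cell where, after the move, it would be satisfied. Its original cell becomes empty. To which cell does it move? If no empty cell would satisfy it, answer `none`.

Vacating (1,2). Empty cells in order:
  (3,3): 5/8 same-type → satisfied — stop here.

(3,3)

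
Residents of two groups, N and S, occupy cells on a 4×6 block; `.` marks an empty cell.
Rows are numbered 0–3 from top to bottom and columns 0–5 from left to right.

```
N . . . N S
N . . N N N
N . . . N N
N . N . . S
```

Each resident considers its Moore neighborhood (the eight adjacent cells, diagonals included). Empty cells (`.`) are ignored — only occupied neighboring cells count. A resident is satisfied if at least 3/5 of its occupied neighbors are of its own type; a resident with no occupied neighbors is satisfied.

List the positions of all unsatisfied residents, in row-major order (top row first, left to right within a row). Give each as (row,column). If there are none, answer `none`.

(0,5), (3,5)

Row 0: (0,0)N 1/1 ok · (0,4)N 3/4 ok · (0,5)S 0/3 unhappy
Row 1: (1,0)N 2/2 ok · (1,3)N 3/3 ok · (1,4)N 5/6 ok · (1,5)N 4/5 ok
Row 2: (2,0)N 2/2 ok · (2,4)N 4/5 ok · (2,5)N 3/4 ok
Row 3: (3,0)N 1/1 ok · (3,2)N 0/0 ok · (3,5)S 0/2 unhappy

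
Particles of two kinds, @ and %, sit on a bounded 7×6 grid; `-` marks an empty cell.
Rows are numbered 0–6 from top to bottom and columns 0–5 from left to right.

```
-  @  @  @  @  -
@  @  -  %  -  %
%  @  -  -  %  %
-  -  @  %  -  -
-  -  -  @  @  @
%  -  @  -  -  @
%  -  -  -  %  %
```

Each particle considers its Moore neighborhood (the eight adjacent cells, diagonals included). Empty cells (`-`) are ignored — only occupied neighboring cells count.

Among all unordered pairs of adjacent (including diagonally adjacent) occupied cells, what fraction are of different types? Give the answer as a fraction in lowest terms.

Scan each occupied cell's neighbors to the right and below (and the two forward diagonals) so each pair is counted once.
From row 0: 4 unlike of 10 pairs (running 4/10).
From row 1: 2 unlike of 8 pairs (running 6/18).
From row 2: 1 unlike of 4 pairs (running 7/22).
From row 3: 3 unlike of 4 pairs (running 10/26).
From row 4: 0 unlike of 5 pairs (running 10/31).
From row 5: 2 unlike of 3 pairs (running 12/34).
From row 6: 0 unlike of 1 pairs (running 12/35).
Total adjacent occupied pairs: 35; unlike-type pairs: 12.
12/35 is already in lowest terms.

12/35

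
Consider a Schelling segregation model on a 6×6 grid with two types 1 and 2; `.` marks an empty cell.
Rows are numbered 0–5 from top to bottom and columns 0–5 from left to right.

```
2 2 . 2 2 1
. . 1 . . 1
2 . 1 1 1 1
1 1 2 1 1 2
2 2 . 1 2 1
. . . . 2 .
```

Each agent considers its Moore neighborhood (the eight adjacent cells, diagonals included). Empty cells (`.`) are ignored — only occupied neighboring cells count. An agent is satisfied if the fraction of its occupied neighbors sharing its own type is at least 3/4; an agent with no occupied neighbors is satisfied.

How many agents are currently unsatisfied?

Row 0: (0,0)2 1/1 ✓ · (0,1)2 1/2 ✗ · (0,3)2 1/2 ✗ · (0,4)2 1/3 ✗ · (0,5)1 1/2 ✗
Row 1: (1,2)1 2/4 ✗ · (1,5)1 3/4 ✓
Row 2: (2,0)2 0/2 ✗ · (2,2)1 4/5 ✓ · (2,3)1 5/6 ✓ · (2,4)1 5/6 ✓ · (2,5)1 3/4 ✓
Row 3: (3,0)1 1/4 ✗ · (3,1)1 2/6 ✗ · (3,2)2 1/6 ✗ · (3,3)1 5/7 ✗ · (3,4)1 6/8 ✓ · (3,5)2 1/5 ✗
Row 4: (4,0)2 1/3 ✗ · (4,1)2 2/4 ✗ · (4,3)1 2/5 ✗ · (4,4)2 2/6 ✗ · (4,5)1 1/4 ✗
Row 5: (5,4)2 1/3 ✗
Unsatisfied: (0,1), (0,3), (0,4), (0,5), (1,2), (2,0), (3,0), (3,1), (3,2), (3,3), (3,5), (4,0), (4,1), (4,3), (4,4), (4,5), (5,4) — 17 in total.

17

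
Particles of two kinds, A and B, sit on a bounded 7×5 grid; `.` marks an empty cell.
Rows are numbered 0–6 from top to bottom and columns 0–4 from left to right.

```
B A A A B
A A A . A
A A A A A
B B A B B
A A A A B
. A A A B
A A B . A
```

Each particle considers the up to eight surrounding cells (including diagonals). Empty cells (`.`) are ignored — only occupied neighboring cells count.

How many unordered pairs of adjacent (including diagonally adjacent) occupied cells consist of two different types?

34

Scan each occupied cell's neighbors to the right and below (and the two forward diagonals) so each pair is counted once.
Row 0: B(0,0)–A(0,1)≠ B(0,0)–A(1,0)≠ B(0,0)–A(1,1)≠ A(0,1)–A(0,2)= A(0,1)–A(1,1)= A(0,1)–A(1,2)= A(0,1)–A(1,0)= A(0,2)–A(0,3)= A(0,2)–A(1,2)= A(0,2)–A(1,1)= A(0,3)–B(0,4)≠ A(0,3)–A(1,4)= A(0,3)–A(1,2)= B(0,4)–A(1,4)≠  → 5/14 unlike.
Row 1: A(1,0)–A(1,1)= A(1,0)–A(2,0)= A(1,0)–A(2,1)= A(1,1)–A(1,2)= A(1,1)–A(2,1)= A(1,1)–A(2,2)= A(1,1)–A(2,0)= A(1,2)–A(2,2)= A(1,2)–A(2,3)= A(1,2)–A(2,1)= A(1,4)–A(2,4)= A(1,4)–A(2,3)=  → 0/12 unlike.
Row 2: A(2,0)–A(2,1)= A(2,0)–B(3,0)≠ A(2,0)–B(3,1)≠ A(2,1)–A(2,2)= A(2,1)–B(3,1)≠ A(2,1)–A(3,2)= A(2,1)–B(3,0)≠ A(2,2)–A(2,3)= A(2,2)–A(3,2)= A(2,2)–B(3,3)≠ A(2,2)–B(3,1)≠ A(2,3)–A(2,4)= A(2,3)–B(3,3)≠ A(2,3)–B(3,4)≠ A(2,3)–A(3,2)= A(2,4)–B(3,4)≠ A(2,4)–B(3,3)≠  → 10/17 unlike.
Row 3: B(3,0)–B(3,1)= B(3,0)–A(4,0)≠ B(3,0)–A(4,1)≠ B(3,1)–A(3,2)≠ B(3,1)–A(4,1)≠ B(3,1)–A(4,2)≠ B(3,1)–A(4,0)≠ A(3,2)–B(3,3)≠ A(3,2)–A(4,2)= A(3,2)–A(4,3)= A(3,2)–A(4,1)= B(3,3)–B(3,4)= B(3,3)–A(4,3)≠ B(3,3)–B(4,4)= B(3,3)–A(4,2)≠ B(3,4)–B(4,4)= B(3,4)–A(4,3)≠  → 10/17 unlike.
Row 4: A(4,0)–A(4,1)= A(4,0)–A(5,1)= A(4,1)–A(4,2)= A(4,1)–A(5,1)= A(4,1)–A(5,2)= A(4,2)–A(4,3)= A(4,2)–A(5,2)= A(4,2)–A(5,3)= A(4,2)–A(5,1)= A(4,3)–B(4,4)≠ A(4,3)–A(5,3)= A(4,3)–B(5,4)≠ A(4,3)–A(5,2)= B(4,4)–B(5,4)= B(4,4)–A(5,3)≠  → 3/15 unlike.
Row 5: A(5,1)–A(5,2)= A(5,1)–A(6,1)= A(5,1)–B(6,2)≠ A(5,1)–A(6,0)= A(5,2)–A(5,3)= A(5,2)–B(6,2)≠ A(5,2)–A(6,1)= A(5,3)–B(5,4)≠ A(5,3)–A(6,4)= A(5,3)–B(6,2)≠ B(5,4)–A(6,4)≠  → 5/11 unlike.
Row 6: A(6,0)–A(6,1)= A(6,1)–B(6,2)≠  → 1/2 unlike.
Total adjacent occupied pairs: 88; unlike-type pairs: 34.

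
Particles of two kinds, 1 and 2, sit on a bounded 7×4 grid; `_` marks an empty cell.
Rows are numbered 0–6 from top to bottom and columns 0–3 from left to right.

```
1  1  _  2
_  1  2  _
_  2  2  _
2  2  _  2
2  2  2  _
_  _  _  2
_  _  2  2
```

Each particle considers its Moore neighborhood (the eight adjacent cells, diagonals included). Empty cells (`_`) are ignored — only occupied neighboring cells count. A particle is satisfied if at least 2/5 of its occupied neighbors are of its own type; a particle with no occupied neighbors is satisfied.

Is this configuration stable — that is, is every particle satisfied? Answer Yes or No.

Yes

(0,0)1 2/2 ok
(0,1)1 2/3 ok
(0,3)2 1/1 ok
(1,1)1 2/5 ok
(1,2)2 3/5 ok
(2,1)2 4/5 ok
(2,2)2 4/5 ok
(3,0)2 4/4 ok
(3,1)2 6/6 ok
(3,3)2 2/2 ok
(4,0)2 3/3 ok
(4,1)2 4/4 ok
(4,2)2 4/4 ok
(5,3)2 3/3 ok
(6,2)2 2/2 ok
(6,3)2 2/2 ok
All meet the threshold, so the configuration is stable.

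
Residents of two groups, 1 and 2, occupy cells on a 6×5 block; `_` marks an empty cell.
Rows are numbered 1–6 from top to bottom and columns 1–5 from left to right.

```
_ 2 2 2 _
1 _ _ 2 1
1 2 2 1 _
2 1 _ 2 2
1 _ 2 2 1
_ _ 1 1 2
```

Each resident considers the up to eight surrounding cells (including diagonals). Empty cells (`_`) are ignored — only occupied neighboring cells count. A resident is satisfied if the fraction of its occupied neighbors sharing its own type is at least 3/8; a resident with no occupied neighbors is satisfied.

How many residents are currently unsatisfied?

Row 1: (1,2)2 1/2 satisfied · (1,3)2 3/3 satisfied · (1,4)2 2/3 satisfied
Row 2: (2,1)1 1/3 not · (2,4)2 3/5 satisfied · (2,5)1 1/3 not
Row 3: (3,1)1 2/4 satisfied · (3,2)2 2/5 satisfied · (3,3)2 3/5 satisfied · (3,4)1 1/5 not
Row 4: (4,1)2 1/4 not · (4,2)1 2/6 not · (4,4)2 4/6 satisfied · (4,5)2 2/4 satisfied
Row 5: (5,1)1 1/2 satisfied · (5,3)2 2/5 satisfied · (5,4)2 4/7 satisfied · (5,5)1 1/5 not
Row 6: (6,3)1 1/3 not · (6,4)1 2/5 satisfied · (6,5)2 1/3 not
Unsatisfied: (2,1), (2,5), (3,4), (4,1), (4,2), (5,5), (6,3), (6,5) — 8 in total.

8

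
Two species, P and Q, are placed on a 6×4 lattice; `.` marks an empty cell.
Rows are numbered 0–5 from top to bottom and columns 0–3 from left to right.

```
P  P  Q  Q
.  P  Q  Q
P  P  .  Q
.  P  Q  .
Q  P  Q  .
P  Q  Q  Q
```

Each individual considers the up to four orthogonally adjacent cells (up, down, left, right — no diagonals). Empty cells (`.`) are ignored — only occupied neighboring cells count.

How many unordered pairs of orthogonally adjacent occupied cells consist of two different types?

8

Scan each occupied cell's neighbors to the right and below so each pair is counted once.
From row 0: 1 unlike of 6 pairs (running 1/6).
From row 1: 1 unlike of 4 pairs (running 2/10).
From row 2: 0 unlike of 2 pairs (running 2/12).
From row 3: 1 unlike of 3 pairs (running 3/15).
From row 4: 4 unlike of 5 pairs (running 7/20).
From row 5: 1 unlike of 3 pairs (running 8/23).
Total adjacent occupied pairs: 23; unlike-type pairs: 8.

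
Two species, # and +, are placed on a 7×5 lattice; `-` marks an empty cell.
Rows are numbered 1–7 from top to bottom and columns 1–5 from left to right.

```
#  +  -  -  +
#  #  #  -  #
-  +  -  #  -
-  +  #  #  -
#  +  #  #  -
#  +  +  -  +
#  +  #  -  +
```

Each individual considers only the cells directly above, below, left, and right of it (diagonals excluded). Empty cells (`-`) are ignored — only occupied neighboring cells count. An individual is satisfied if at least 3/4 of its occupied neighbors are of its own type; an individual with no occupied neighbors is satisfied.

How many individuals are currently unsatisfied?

Row 1: (1,1)# 1/2 unhappy · (1,2)+ 0/2 unhappy · (1,5)+ 0/1 unhappy
Row 2: (2,1)# 2/2 ok · (2,2)# 2/4 unhappy · (2,3)# 1/1 ok · (2,5)# 0/1 unhappy
Row 3: (3,2)+ 1/2 unhappy · (3,4)# 1/1 ok
Row 4: (4,2)+ 2/3 unhappy · (4,3)# 2/3 unhappy · (4,4)# 3/3 ok
Row 5: (5,1)# 1/2 unhappy · (5,2)+ 2/4 unhappy · (5,3)# 2/4 unhappy · (5,4)# 2/2 ok
Row 6: (6,1)# 2/3 unhappy · (6,2)+ 3/4 ok · (6,3)+ 1/3 unhappy · (6,5)+ 1/1 ok
Row 7: (7,1)# 1/2 unhappy · (7,2)+ 1/3 unhappy · (7,3)# 0/2 unhappy · (7,5)+ 1/1 ok
Unsatisfied: (1,1), (1,2), (1,5), (2,2), (2,5), (3,2), (4,2), (4,3), (5,1), (5,2), (5,3), (6,1), (6,3), (7,1), (7,2), (7,3) — 16 in total.

16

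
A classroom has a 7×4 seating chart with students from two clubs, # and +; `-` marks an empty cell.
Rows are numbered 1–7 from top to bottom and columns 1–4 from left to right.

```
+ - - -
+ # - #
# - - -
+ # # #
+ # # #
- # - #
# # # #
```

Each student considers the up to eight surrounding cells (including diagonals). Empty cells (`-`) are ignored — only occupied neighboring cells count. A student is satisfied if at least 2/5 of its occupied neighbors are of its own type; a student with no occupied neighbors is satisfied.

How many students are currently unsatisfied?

Row 1: (1,1)+ 1/2 satisfied
Row 2: (2,1)+ 1/3 not · (2,2)# 1/3 not · (2,4)# 0/0 satisfied
Row 3: (3,1)# 2/4 satisfied
Row 4: (4,1)+ 1/4 not · (4,2)# 4/6 satisfied · (4,3)# 5/5 satisfied · (4,4)# 3/3 satisfied
Row 5: (5,1)+ 1/4 not · (5,2)# 4/6 satisfied · (5,3)# 7/7 satisfied · (5,4)# 4/4 satisfied
Row 6: (6,2)# 5/6 satisfied · (6,4)# 4/4 satisfied
Row 7: (7,1)# 2/2 satisfied · (7,2)# 3/3 satisfied · (7,3)# 4/4 satisfied · (7,4)# 2/2 satisfied
Unsatisfied: (2,1), (2,2), (4,1), (5,1) — 4 in total.

4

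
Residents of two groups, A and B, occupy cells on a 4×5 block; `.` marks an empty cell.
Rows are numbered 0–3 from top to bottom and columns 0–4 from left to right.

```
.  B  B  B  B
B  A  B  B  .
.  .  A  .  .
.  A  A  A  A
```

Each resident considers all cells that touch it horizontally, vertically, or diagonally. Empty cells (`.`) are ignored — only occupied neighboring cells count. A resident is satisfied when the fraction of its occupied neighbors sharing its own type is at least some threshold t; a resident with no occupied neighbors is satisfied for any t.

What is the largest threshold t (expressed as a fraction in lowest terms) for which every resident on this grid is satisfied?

1/5

(0,1)B 3/4
(0,2)B 4/5
(0,3)B 4/4
(0,4)B 2/2
(1,0)B 1/2
(1,1)A 1/5
(1,2)B 4/6
(1,3)B 4/5
(2,2)A 4/6
(3,1)A 2/2
(3,2)A 3/3
(3,3)A 3/3
(3,4)A 1/1
The smallest same-type fraction is 1/5 at (1,1), which reduces to 1/5. Any threshold above that leaves this resident unsatisfied.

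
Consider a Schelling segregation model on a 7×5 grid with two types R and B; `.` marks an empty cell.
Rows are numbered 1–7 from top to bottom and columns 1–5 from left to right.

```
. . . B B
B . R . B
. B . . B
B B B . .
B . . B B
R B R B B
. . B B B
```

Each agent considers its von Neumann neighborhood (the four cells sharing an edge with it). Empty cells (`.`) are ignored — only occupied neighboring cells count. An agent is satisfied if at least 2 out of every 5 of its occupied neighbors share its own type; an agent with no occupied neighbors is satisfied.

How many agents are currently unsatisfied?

3

Row 1: (1,4)B 1/1 satisfied · (1,5)B 2/2 satisfied
Row 2: (2,1)B 0/0 satisfied · (2,3)R 0/0 satisfied · (2,5)B 2/2 satisfied
Row 3: (3,2)B 1/1 satisfied · (3,5)B 1/1 satisfied
Row 4: (4,1)B 2/2 satisfied · (4,2)B 3/3 satisfied · (4,3)B 1/1 satisfied
Row 5: (5,1)B 1/2 satisfied · (5,4)B 2/2 satisfied · (5,5)B 2/2 satisfied
Row 6: (6,1)R 0/2 not · (6,2)B 0/2 not · (6,3)R 0/3 not · (6,4)B 3/4 satisfied · (6,5)B 3/3 satisfied
Row 7: (7,3)B 1/2 satisfied · (7,4)B 3/3 satisfied · (7,5)B 2/2 satisfied
Unsatisfied: (6,1), (6,2), (6,3) — 3 in total.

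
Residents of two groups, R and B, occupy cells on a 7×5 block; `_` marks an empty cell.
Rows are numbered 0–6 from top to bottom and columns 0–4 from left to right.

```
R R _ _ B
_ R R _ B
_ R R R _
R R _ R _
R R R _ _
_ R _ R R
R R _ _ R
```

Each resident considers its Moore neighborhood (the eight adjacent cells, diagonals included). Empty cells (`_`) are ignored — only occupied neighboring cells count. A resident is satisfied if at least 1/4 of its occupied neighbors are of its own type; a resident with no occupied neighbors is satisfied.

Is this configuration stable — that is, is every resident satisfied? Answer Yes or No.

(0,0)R 2/2 satisfied
(0,1)R 3/3 satisfied
(0,4)B 1/1 satisfied
(1,1)R 5/5 satisfied
(1,2)R 5/5 satisfied
(1,4)B 1/2 satisfied
(2,1)R 5/5 satisfied
(2,2)R 6/6 satisfied
(2,3)R 3/4 satisfied
(3,0)R 4/4 satisfied
(3,1)R 6/6 satisfied
(3,3)R 3/3 satisfied
(4,0)R 4/4 satisfied
(4,1)R 5/5 satisfied
(4,2)R 5/5 satisfied
(5,1)R 5/5 satisfied
(5,3)R 3/3 satisfied
(5,4)R 2/2 satisfied
(6,0)R 2/2 satisfied
(6,1)R 2/2 satisfied
(6,4)R 2/2 satisfied
All meet the threshold, so the configuration is stable.

Yes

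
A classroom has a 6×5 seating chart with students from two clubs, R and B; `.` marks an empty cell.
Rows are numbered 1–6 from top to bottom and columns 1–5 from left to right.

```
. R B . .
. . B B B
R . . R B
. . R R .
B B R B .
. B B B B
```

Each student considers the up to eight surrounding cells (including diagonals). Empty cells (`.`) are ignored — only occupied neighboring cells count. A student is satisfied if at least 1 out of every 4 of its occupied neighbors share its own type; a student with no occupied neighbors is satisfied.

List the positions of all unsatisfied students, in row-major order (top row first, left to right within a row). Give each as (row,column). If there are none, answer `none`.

(1,2)

(1,2)R 0/2 not
(1,3)B 2/3 satisfied
(2,3)B 2/4 satisfied
(2,4)B 4/5 satisfied
(2,5)B 2/3 satisfied
(3,1)R 0/0 satisfied
(3,4)R 2/6 satisfied
(3,5)B 2/4 satisfied
(4,3)R 3/5 satisfied
(4,4)R 3/5 satisfied
(5,1)B 2/2 satisfied
(5,2)B 3/5 satisfied
(5,3)R 2/7 satisfied
(5,4)B 3/6 satisfied
(6,2)B 3/4 satisfied
(6,3)B 4/5 satisfied
(6,4)B 3/4 satisfied
(6,5)B 2/2 satisfied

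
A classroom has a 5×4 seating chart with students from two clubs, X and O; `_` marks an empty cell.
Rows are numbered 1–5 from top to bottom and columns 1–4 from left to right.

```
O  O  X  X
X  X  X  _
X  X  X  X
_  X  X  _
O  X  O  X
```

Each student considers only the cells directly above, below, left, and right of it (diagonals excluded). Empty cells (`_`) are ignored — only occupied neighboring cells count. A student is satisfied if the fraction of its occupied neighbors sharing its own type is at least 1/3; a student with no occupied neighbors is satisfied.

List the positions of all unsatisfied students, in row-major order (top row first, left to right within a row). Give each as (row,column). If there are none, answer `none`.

(5,1), (5,3), (5,4)

Row 1: (1,1)O 1/2 ✓ · (1,2)O 1/3 ✓ · (1,3)X 2/3 ✓ · (1,4)X 1/1 ✓
Row 2: (2,1)X 2/3 ✓ · (2,2)X 3/4 ✓ · (2,3)X 3/3 ✓
Row 3: (3,1)X 2/2 ✓ · (3,2)X 4/4 ✓ · (3,3)X 4/4 ✓ · (3,4)X 1/1 ✓
Row 4: (4,2)X 3/3 ✓ · (4,3)X 2/3 ✓
Row 5: (5,1)O 0/1 ✗ · (5,2)X 1/3 ✓ · (5,3)O 0/3 ✗ · (5,4)X 0/1 ✗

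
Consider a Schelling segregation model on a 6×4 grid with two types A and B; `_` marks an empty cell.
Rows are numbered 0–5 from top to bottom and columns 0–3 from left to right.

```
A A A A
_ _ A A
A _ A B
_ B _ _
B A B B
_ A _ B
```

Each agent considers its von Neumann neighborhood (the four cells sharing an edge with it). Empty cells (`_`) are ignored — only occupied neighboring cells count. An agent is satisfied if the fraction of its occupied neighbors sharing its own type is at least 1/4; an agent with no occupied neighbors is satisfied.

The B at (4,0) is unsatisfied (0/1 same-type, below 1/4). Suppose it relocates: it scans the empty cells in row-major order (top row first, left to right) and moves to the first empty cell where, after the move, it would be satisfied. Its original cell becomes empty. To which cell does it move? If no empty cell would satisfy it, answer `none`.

(2,1)

Vacating (4,0). Empty cells in order:
  (1,0): 0/2 same-type → still unsatisfied.
  (1,1): 0/2 same-type → still unsatisfied.
  (2,1): 1/3 same-type → satisfied — stop here.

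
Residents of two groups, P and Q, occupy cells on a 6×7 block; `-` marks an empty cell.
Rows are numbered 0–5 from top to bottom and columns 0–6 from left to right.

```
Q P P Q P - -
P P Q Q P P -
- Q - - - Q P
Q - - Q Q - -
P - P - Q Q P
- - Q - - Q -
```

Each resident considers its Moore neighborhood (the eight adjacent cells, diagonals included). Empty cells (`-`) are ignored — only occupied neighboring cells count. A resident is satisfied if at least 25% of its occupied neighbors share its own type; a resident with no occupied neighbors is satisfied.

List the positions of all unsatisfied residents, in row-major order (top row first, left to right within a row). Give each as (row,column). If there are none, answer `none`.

(0,0), (4,0), (4,2), (4,6), (5,2)

Row 0: (0,0)Q 0/3 unhappy · (0,1)P 3/5 ok · (0,2)P 2/5 ok · (0,3)Q 2/5 ok · (0,4)P 2/4 ok
Row 1: (1,0)P 2/4 ok · (1,1)P 3/6 ok · (1,2)Q 3/6 ok · (1,3)Q 2/5 ok · (1,4)P 2/5 ok · (1,5)P 3/4 ok
Row 2: (2,1)Q 2/4 ok · (2,5)Q 1/4 ok · (2,6)P 1/2 ok
Row 3: (3,0)Q 1/2 ok · (3,3)Q 2/3 ok · (3,4)Q 4/4 ok
Row 4: (4,0)P 0/1 unhappy · (4,2)P 0/2 unhappy · (4,4)Q 4/4 ok · (4,5)Q 3/4 ok · (4,6)P 0/2 unhappy
Row 5: (5,2)Q 0/1 unhappy · (5,5)Q 2/3 ok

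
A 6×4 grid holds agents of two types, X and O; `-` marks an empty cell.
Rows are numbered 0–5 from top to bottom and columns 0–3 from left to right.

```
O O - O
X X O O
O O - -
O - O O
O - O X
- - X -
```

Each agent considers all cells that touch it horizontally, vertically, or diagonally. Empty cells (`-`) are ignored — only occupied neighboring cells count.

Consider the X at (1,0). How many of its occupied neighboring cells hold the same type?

1

Occupied neighbors of (1,0): (0,0)=O, (0,1)=O, (1,1)=X, (2,0)=O, (2,1)=O.
Same type (X): 1 of 5.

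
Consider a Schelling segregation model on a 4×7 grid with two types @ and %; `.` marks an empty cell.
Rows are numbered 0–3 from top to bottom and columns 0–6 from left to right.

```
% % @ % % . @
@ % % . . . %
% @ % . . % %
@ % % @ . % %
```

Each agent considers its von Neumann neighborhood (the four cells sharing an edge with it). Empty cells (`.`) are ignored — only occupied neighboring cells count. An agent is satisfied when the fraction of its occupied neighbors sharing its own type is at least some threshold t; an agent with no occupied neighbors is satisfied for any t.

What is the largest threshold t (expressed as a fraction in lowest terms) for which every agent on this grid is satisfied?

0/1

Row 0: (0,0)% 1/2 · (0,1)% 2/3 · (0,2)@ 0/3 · (0,3)% 1/2 · (0,4)% 1/1 · (0,6)@ 0/1
Row 1: (1,0)@ 0/3 · (1,1)% 2/4 · (1,2)% 2/3 · (1,6)% 1/2
Row 2: (2,0)% 0/3 · (2,1)@ 0/4 · (2,2)% 2/3 · (2,5)% 2/2 · (2,6)% 3/3
Row 3: (3,0)@ 0/2 · (3,1)% 1/3 · (3,2)% 2/3 · (3,3)@ 0/1 · (3,5)% 2/2 · (3,6)% 2/2
The smallest same-type fraction is 0/3 at (0,2), which reduces to 0/1. Any threshold above that leaves this agent unsatisfied.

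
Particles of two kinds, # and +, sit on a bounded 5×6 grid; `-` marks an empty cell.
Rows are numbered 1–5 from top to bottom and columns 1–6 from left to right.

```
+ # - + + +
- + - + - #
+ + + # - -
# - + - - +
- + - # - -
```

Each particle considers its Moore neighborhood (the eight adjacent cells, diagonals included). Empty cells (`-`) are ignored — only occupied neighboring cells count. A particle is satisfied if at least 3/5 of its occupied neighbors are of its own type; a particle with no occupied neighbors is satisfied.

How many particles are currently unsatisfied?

8

(1,1)+ 1/2 ✗
(1,2)# 0/2 ✗
(1,4)+ 2/2 ✓
(1,5)+ 3/4 ✓
(1,6)+ 1/2 ✗
(2,2)+ 4/5 ✓
(2,4)+ 3/4 ✓
(2,6)# 0/2 ✗
(3,1)+ 2/3 ✓
(3,2)+ 4/5 ✓
(3,3)+ 4/5 ✓
(3,4)# 0/3 ✗
(4,1)# 0/3 ✗
(4,3)+ 3/5 ✓
(4,6)+ 0/0 ✓
(5,2)+ 1/2 ✗
(5,4)# 0/1 ✗
Unsatisfied: (1,1), (1,2), (1,6), (2,6), (3,4), (4,1), (5,2), (5,4) — 8 in total.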